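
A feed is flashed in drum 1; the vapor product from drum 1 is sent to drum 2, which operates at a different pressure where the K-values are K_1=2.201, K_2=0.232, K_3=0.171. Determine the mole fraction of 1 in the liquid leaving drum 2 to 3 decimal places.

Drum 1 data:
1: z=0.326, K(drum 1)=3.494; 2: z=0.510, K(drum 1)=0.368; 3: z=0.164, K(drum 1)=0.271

Drum 1:
Material balance + equilibrium reduce to Σ zᵢ(Kᵢ−1)/(1+ψ₁(Kᵢ−1)) = 0.
Check two-phase: ΣzᵢKᵢ = 1.371 > 1 and Σzᵢ/Kᵢ = 2.084 > 1, so g(0) = 0.371 > 0 and g(1) = -1.084 < 0.
Iterate (Newton) starting at ψ₁ = 0.37:
  ψ₁ = 0.370: g = -0.1616, g' = -1.059 → ψ₁ = 0.217
  ψ₁ = 0.217: g = 0.0114, g' = -1.249 → ψ₁ = 0.227
Converged at ψ₁ = 0.227.
Drum-1 compositions:
  1: x = 0.208, y = 0.728
  2: x = 0.595, y = 0.219
  3: x = 0.196, y = 0.053
Drum-2 feed = drum-1 vapor: z₂ = (0.7277, 0.2191, 0.0532).
Drum 2:
Newton–Raphson from ψ₂ = 0.56:
  ψ₂ = 0.560: g = 0.1450, g' = -0.900 → ψ₂ = 0.721
  ψ₂ = 0.721: g = -0.0183, g' = -1.176 → ψ₂ = 0.705
Converged at ψ₂ = 0.705.
  1: x = 0.394, y = 0.867
  2: x = 0.478, y = 0.111
  3: x = 0.128, y = 0.022

x_1 (drum 2) = 0.394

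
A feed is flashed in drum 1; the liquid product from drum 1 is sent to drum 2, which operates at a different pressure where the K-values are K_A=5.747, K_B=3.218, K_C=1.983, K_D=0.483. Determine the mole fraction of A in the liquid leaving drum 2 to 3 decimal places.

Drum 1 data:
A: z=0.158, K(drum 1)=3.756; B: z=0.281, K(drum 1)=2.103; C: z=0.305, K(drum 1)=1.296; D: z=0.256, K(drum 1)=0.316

Drum 1:
Material balance + equilibrium reduce to Σ zᵢ(Kᵢ−1)/(1+ψ₁(Kᵢ−1)) = 0.
Check two-phase: ΣzᵢKᵢ = 1.661 > 1 and Σzᵢ/Kᵢ = 1.221 > 1, so g(0) = 0.661 > 0 and g(1) = -0.221 < 0.
Newton iteration, ψ₁⁰ = 0.4:
  ψ₁ = 0.400: g = 0.2618, g' = -0.684 → ψ₁ = 0.783
  ψ₁ = 0.783: g = 0.0008, g' = -0.791 → ψ₁ = 0.784
Converged at ψ₁ = 0.784.
Drum-1 compositions:
  A: x = 0.050, y = 0.188
  B: x = 0.151, y = 0.317
  C: x = 0.248, y = 0.321
  D: x = 0.552, y = 0.174
Drum-2 feed = drum-1 liquid: z₂ = (0.0500, 0.1507, 0.2476, 0.5517).
Drum 2:
Newton iteration, ψ₂⁰ = 0.47:
  ψ₂ = 0.470: g = 0.0268, g' = -0.655 → ψ₂ = 0.511
  ψ₂ = 0.511: g = 0.0004, g' = -0.637 → ψ₂ = 0.512
Converged at ψ₂ = 0.512.
  A: x = 0.015, y = 0.084
  B: x = 0.071, y = 0.227
  C: x = 0.165, y = 0.327
  D: x = 0.750, y = 0.362

x_A (drum 2) = 0.015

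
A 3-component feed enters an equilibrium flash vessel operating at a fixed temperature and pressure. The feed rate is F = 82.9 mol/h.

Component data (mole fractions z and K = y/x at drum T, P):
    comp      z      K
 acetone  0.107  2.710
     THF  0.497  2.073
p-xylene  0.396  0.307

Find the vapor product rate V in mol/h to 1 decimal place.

Rachford–Rice: g(ψ) = Σ zᵢ(Kᵢ−1)/(1+ψ(Kᵢ−1)) = 0.
Feasibility: ΣzᵢKᵢ = 1.442, Σzᵢ/Kᵢ = 1.569 — both > 1, two phases present.
Iterate (Newton) starting at ψ = 0.39:
  ψ = 0.390: g = 0.1097, g' = -0.754 → ψ = 0.535
  ψ = 0.535: g = -0.0021, g' = -0.797 → ψ = 0.533
Converged at ψ = 0.533.
Then V = ψ·F = 0.5328·82.9 = 44.2 mol/h and L = F − V = 38.7 mol/h.

V = 44.2 mol/h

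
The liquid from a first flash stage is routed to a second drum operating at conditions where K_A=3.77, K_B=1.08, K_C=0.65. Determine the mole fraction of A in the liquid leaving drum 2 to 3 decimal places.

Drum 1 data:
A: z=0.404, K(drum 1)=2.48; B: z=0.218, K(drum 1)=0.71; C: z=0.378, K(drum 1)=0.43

x_A (drum 2) = 0.080

Drum 1:
Let ψ₁ = V/F and solve Σ zᵢ(Kᵢ−1)/(1+ψ₁(Kᵢ−1)) = 0.
g(0) = ΣzᵢKᵢ − 1 = 0.319 and g(1) = 1 − Σzᵢ/Kᵢ = -0.349, so a root lies in (0, 1).
Iterate (Newton) starting at ψ₁ = 0.5:
  ψ₁ = 0.500: g = -0.0317, g' = -0.558 → ψ₁ = 0.443
  ψ₁ = 0.443: g = 0.0002, g' = -0.567 → ψ₁ = 0.444
Converged at ψ₁ = 0.444.
Drum-1 compositions:
  A: x = 0.244, y = 0.605
  B: x = 0.250, y = 0.178
  C: x = 0.506, y = 0.218
Drum-2 feed = drum-1 liquid: z₂ = (0.2439, 0.2502, 0.5059).
Drum 2:
Iterate (Newton) starting at ψ₂ = 0.67:
  ψ₂ = 0.670: g = 0.0242, g' = -0.337 → ψ₂ = 0.742
  ψ₂ = 0.742: g = 0.0008, g' = -0.315 → ψ₂ = 0.745
Converged at ψ₂ = 0.745.
  A: x = 0.080, y = 0.300
  B: x = 0.236, y = 0.255
  C: x = 0.684, y = 0.445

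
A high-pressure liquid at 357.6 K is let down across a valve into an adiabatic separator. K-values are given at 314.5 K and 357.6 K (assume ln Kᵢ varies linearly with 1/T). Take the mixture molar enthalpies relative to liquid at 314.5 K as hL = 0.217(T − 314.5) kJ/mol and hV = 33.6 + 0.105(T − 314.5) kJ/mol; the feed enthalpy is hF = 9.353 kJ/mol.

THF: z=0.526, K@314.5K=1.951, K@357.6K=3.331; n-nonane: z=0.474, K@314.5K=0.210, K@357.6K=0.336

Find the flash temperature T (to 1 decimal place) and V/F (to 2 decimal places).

T = 319.9 K, V/F = 0.25

Adiabatic flash: solve Rachford–Rice at each trial T, then check hF = ψ·hV(T) + (1−ψ)·hL(T).
  T = 314.5 K: K = (1.951, 0.210), RR gives ψ = 0.167, H_out = 5.625 kJ/mol
  T = 357.6 K: K = (3.331, 0.336), RR gives ψ = 0.589, H_out = 26.295 kJ/mol
  T = 336.1 K: K = (2.595, 0.270), RR gives ψ = 0.423, H_out = 17.882 kJ/mol
  T = 325.3 K: K = (2.261, 0.239), RR gives ψ = 0.315, H_out = 12.555 kJ/mol
  T = 319.9 K: K = (2.103, 0.224), RR gives ψ = 0.248, H_out = 9.363 kJ/mol
  T = 317.2 K: K = (2.026, 0.217), RR gives ψ = 0.210, H_out = 7.576 kJ/mol
  T = 318.5 K: K = (2.063, 0.221), RR gives ψ = 0.229, H_out = 8.455 kJ/mol
Linear interpolation between T = 318.5 (H_out = 8.455) and T = 319.9 (H_out = 9.363) on hF = 9.353 gives T ≈ 319.9 K, at which ψ = 0.25.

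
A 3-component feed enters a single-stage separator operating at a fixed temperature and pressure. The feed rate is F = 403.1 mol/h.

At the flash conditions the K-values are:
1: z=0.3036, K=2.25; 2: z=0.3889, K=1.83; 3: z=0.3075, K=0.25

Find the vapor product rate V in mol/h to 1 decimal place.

V = 248.0 mol/h

Let ψ = V/F and solve Σ zᵢ(Kᵢ−1)/(1+ψ(Kᵢ−1)) = 0.
Feasibility: ΣzᵢKᵢ = 1.4717, Σzᵢ/Kᵢ = 1.5774 — both > 1, two phases present.
Newton iteration, ψ⁰ = 0.64:
  ψ = 0.6400: g = -0.02187, g' = -0.9004 → ψ = 0.6157
  ψ = 0.6157: g = -0.00043, g' = -0.8659 → ψ = 0.6152
Converged at ψ = 0.6152.
Then V = ψ·F = 0.6152·403.1 = 248.0 mol/h and L = F − V = 155.1 mol/h.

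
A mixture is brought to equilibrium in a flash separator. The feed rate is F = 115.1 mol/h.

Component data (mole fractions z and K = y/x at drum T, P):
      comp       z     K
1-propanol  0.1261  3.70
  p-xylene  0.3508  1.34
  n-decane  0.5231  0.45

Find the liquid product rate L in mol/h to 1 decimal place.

Material balance + equilibrium reduce to Σ zᵢ(Kᵢ−1)/(1+ψ(Kᵢ−1)) = 0.
g(0) = ΣzᵢKᵢ − 1 = 0.1720 and g(1) = 1 − Σzᵢ/Kᵢ = -0.4583, so a root lies in (0, 1).
Newton iteration, ψ⁰ = 0.58:
  ψ = 0.5800: g = -0.19016, g' = -0.5091 → ψ = 0.2065
  ψ = 0.2065: g = 0.00548, g' = -0.6157 → ψ = 0.2154
  ψ = 0.2154: g = 0.00004, g' = -0.6063 → ψ = 0.2155
Converged at ψ = 0.2155.
Then V = ψ·F = 0.2155·115.1 = 24.8 mol/h and L = F − V = 90.3 mol/h.

L = 90.3 mol/h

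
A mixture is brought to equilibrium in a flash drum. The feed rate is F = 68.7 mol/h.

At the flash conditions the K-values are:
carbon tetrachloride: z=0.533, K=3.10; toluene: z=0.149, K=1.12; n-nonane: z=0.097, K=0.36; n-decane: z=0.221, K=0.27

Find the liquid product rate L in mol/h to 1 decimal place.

L = 18.8 mol/h

Material balance + equilibrium reduce to Σ zᵢ(Kᵢ−1)/(1+V/F(Kᵢ−1)) = 0.
Feasibility: ΣzᵢKᵢ = 1.914, Σzᵢ/Kᵢ = 1.393 — both > 1, two phases present.
Newton iteration, V/F⁰ = 0.5:
  V/F = 0.500: g = 0.2175, g' = -0.939 → V/F = 0.732
  V/F = 0.732: g = -0.0052, g' = -1.050 → V/F = 0.727
Converged at V/F = 0.727.
Then V = V/F·F = 0.7266·68.7 = 49.9 mol/h and L = F − V = 18.8 mol/h.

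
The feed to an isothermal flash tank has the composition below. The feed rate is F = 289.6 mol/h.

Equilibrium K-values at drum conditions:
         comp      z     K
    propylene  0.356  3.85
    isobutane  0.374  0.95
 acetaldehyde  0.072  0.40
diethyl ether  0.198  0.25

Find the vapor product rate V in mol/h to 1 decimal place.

V = 179.9 mol/h

Material balance + equilibrium reduce to Σ zᵢ(Kᵢ−1)/(1+ψ(Kᵢ−1)) = 0.
Check two-phase: ΣzᵢKᵢ = 1.804 > 1 and Σzᵢ/Kᵢ = 1.458 > 1, so g(0) = 0.804 > 0 and g(1) = -0.458 < 0.
Newton iteration, ψ⁰ = 0.5:
  ψ = 0.500: g = 0.0999, g' = -0.831 → ψ = 0.620
  ψ = 0.620: g = 0.0008, g' = -0.834 → ψ = 0.621
Converged at ψ = 0.621.
Then V = ψ·F = 0.6212·289.6 = 179.9 mol/h and L = F − V = 109.7 mol/h.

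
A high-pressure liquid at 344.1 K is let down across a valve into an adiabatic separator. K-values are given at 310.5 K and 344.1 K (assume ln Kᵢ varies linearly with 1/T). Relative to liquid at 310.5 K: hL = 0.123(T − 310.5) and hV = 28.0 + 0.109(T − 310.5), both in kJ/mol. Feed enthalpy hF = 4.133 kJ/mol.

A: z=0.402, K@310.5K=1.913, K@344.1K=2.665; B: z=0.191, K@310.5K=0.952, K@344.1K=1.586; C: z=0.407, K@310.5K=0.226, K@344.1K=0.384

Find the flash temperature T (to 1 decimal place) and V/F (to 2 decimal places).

T = 313.4 K, V/F = 0.14

Adiabatic flash: solve Rachford–Rice at each trial T, then check hF = ψ·hV(T) + (1−ψ)·hL(T).
  T = 310.5 K: K = (1.913, 0.952, 0.226), RR gives ψ = 0.075, H_out = 2.094 kJ/mol
  T = 344.1 K: K = (2.665, 1.586, 0.384), RR gives ψ = 0.628, H_out = 21.426 kJ/mol
  T = 327.3 K: K = (2.277, 1.245, 0.299), RR gives ψ = 0.379, H_out = 12.588 kJ/mol
  T = 318.9 K: K = (2.092, 1.093, 0.261), RR gives ψ = 0.239, H_out = 7.695 kJ/mol
  T = 314.7 K: K = (2.002, 1.021, 0.243), RR gives ψ = 0.161, H_out = 5.008 kJ/mol
  T = 312.6 K: K = (1.957, 0.986, 0.234), RR gives ψ = 0.119, H_out = 3.583 kJ/mol
Linear interpolation between T = 312.6 (H_out = 3.583) and T = 314.7 (H_out = 5.008) on hF = 4.133 gives T ≈ 313.4 K, at which ψ = 0.14.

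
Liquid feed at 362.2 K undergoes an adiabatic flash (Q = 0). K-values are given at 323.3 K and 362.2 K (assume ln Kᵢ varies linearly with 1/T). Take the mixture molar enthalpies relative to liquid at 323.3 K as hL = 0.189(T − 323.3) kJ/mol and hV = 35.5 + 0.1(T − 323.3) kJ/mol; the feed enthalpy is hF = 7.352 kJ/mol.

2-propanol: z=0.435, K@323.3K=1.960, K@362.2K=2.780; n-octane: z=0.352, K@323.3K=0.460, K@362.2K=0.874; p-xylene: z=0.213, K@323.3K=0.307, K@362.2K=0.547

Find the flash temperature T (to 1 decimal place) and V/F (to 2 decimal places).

T = 326.0 K, V/F = 0.19

Adiabatic flash: solve Rachford–Rice at each trial T, then check hF = ψ·hV(T) + (1−ψ)·hL(T).
  T = 323.3 K: K = (1.960, 0.460, 0.307), RR gives ψ = 0.138, H_out = 4.908 kJ/mol
  T = 362.2 K: K = (2.780, 0.874, 0.547), RR gives ψ = 1.000, H_out = 39.390 kJ/mol
  T = 342.8 K: K = (2.359, 0.646, 0.417), RR gives ψ = 0.552, H_out = 22.311 kJ/mol
  T = 333.1 K: K = (2.157, 0.548, 0.360), RR gives ψ = 0.338, H_out = 13.565 kJ/mol
  T = 328.2 K: K = (2.058, 0.503, 0.333), RR gives ψ = 0.238, H_out = 9.278 kJ/mol
  T = 325.8 K: K = (2.010, 0.482, 0.320), RR gives ψ = 0.189, H_out = 7.157 kJ/mol
Linear interpolation between T = 325.8 (H_out = 7.157) and T = 328.2 (H_out = 9.278) on hF = 7.352 gives T ≈ 326.0 K, at which ψ = 0.19.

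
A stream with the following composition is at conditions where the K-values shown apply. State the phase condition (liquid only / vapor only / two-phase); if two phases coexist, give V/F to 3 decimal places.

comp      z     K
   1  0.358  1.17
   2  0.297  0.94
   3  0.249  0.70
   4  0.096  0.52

liquid only

ΣzᵢKᵢ = 0.922; Σzᵢ/Kᵢ = 1.162.
Since ΣzᵢKᵢ < 1 the mixture is below its bubble point — single liquid phase.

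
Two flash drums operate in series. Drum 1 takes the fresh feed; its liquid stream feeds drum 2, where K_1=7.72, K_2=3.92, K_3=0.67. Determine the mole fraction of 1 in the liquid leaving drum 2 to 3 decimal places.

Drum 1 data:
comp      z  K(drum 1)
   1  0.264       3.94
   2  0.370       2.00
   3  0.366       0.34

Drum 1:
Rachford–Rice: g(ψ₁) = Σ zᵢ(Kᵢ−1)/(1+ψ₁(Kᵢ−1)) = 0.
Check two-phase: ΣzᵢKᵢ = 1.905 > 1 and Σzᵢ/Kᵢ = 1.328 > 1, so g(0) = 0.905 > 0 and g(1) = -0.328 < 0.
Newton iteration, ψ₁⁰ = 0.5:
  ψ₁ = 0.500: g = 0.2004, g' = -0.894 → ψ₁ = 0.724
Converged at ψ₁ = 0.724.
Drum-1 compositions:
  1: x = 0.084, y = 0.332
  2: x = 0.215, y = 0.429
  3: x = 0.701, y = 0.238
Drum-2 feed = drum-1 liquid: z₂ = (0.0844, 0.2146, 0.7010).
Drum 2:
Rachford–Rice: g(ψ₂) = Σ zᵢ(Kᵢ−1)/(1+ψ₂(Kᵢ−1)) = 0.
g(0) = ΣzᵢKᵢ − 1 = 0.962 and g(1) = 1 − Σzᵢ/Kᵢ = -0.112, so a root lies in (0, 1).
Newton iteration, ψ₂⁰ = 0.5:
  ψ₂ = 0.500: g = 0.1077, g' = -0.612 → ψ₂ = 0.676
  ψ₂ = 0.676: g = 0.0153, g' = -0.457 → ψ₂ = 0.709
  ψ₂ = 0.709: g = 0.0003, g' = -0.439 → ψ₂ = 0.710
Converged at ψ₂ = 0.710.
  1: x = 0.015, y = 0.113
  2: x = 0.070, y = 0.274
  3: x = 0.916, y = 0.613

x_1 (drum 2) = 0.015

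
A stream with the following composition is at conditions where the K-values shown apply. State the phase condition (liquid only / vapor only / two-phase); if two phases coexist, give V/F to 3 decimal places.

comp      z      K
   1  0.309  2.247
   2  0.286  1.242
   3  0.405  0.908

ΣzᵢKᵢ = 1.417; Σzᵢ/Kᵢ = 0.814.
Since Σzᵢ/Kᵢ < 1 the mixture is above its dew point — single vapor phase.

vapor only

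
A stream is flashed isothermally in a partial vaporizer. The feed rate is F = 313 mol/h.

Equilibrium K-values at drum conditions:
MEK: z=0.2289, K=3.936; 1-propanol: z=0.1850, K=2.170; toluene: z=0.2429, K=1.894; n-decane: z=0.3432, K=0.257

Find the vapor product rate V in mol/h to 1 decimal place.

V = 202.9 mol/h

Iterate (Newton) starting at ψ = 0.5:
  ψ = 0.5000: g = 0.15321, g' = -0.9971 → ψ = 0.6537
  ψ = 0.6537: g = -0.00585, g' = -1.1064 → ψ = 0.6484
Converged at ψ = 0.6484.
Then V = ψ·F = 0.6484·313 = 202.9 mol/h and L = F − V = 110.1 mol/h.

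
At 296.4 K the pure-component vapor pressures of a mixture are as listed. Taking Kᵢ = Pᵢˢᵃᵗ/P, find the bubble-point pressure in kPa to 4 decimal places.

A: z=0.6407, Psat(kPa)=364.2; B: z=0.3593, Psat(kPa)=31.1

At the bubble point ψ → 0, so ΣzᵢKᵢ = 1 with Kᵢ = Pᵢˢᵃᵗ/P ⇒ P = ΣzᵢPᵢˢᵃᵗ.
P = 0.6407·364.2 + 0.3593·31.1 = 244.5172 kPa

Pbub = 244.5172 kPa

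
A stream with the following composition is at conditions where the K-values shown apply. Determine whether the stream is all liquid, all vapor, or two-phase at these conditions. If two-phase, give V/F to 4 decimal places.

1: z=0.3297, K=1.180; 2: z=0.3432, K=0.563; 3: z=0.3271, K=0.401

all liquid

ΣzᵢKᵢ = 0.7134; Σzᵢ/Kᵢ = 1.7047.
Since ΣzᵢKᵢ < 1 the mixture is below its bubble point — single liquid phase.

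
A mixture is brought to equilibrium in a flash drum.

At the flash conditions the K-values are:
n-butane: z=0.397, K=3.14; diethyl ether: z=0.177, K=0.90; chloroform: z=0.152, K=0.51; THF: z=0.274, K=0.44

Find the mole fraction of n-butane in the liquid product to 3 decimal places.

Rachford–Rice: g(β) = Σ zᵢ(Kᵢ−1)/(1+β(Kᵢ−1)) = 0.
g(0) = ΣzᵢKᵢ − 1 = 0.604 and g(1) = 1 − Σzᵢ/Kᵢ = -0.244, so a root lies in (0, 1).
Newton–Raphson from β = 0.38:
  β = 0.380: g = 0.1637, g' = -0.749 → β = 0.599
  β = 0.599: g = 0.0174, g' = -0.619 → β = 0.627
Converged at β = 0.627.
Compositions from xᵢ = zᵢ/(1+β(Kᵢ−1)), yᵢ = Kᵢxᵢ:
  n-butane: x = 0.170, y = 0.532
  diethyl ether: x = 0.189, y = 0.170
  chloroform: x = 0.219, y = 0.112
  THF: x = 0.422, y = 0.186

x_n-butane = 0.170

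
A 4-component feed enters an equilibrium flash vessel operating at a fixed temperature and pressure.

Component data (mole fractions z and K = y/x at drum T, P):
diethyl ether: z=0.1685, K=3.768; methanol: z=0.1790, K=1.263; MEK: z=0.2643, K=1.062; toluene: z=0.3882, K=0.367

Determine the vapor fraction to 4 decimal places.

ψ = 0.3179

Let ψ = V/F and solve Σ zᵢ(Kᵢ−1)/(1+ψ(Kᵢ−1)) = 0.
g(0) = ΣzᵢKᵢ − 1 = 0.2841 and g(1) = 1 − Σzᵢ/Kᵢ = -0.4931, so a root lies in (0, 1).
Newton–Raphson from ψ = 0.5:
  ψ = 0.5000: g = -0.10638, g' = -0.5707 → ψ = 0.3136
  ψ = 0.3136: g = 0.00264, g' = -0.6236 → ψ = 0.3178
  ψ = 0.3178: g = 0.00001, g' = -0.6206 → ψ = 0.3179
Converged at ψ = 0.3179.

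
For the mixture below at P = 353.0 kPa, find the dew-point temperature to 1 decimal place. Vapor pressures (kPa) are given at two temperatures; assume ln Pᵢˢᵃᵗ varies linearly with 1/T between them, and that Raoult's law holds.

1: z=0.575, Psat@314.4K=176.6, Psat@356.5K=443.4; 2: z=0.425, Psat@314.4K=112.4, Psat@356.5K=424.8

T = 347.7 K

Dew-point temperature: Σzᵢ·P/Pᵢˢᵃᵗ(T) = 1. Interpolate ln Pᵢˢᵃᵗ = aᵢ + bᵢ/T.
  T = 314.4 K: ΣzᵢP/Pᵢˢᵃᵗ = 2.4841
  T = 356.5 K: ΣzᵢP/Pᵢˢᵃᵗ = 0.8109
  T = 335.4 K: ΣzᵢP/Pᵢˢᵃᵗ = 1.3650
  T = 345.9 K: ΣzᵢP/Pᵢˢᵃᵗ = 1.0439
  T = 351.2 K: ΣzᵢP/Pᵢˢᵃᵗ = 0.9181
  T = 348.5 K: ΣzᵢP/Pᵢˢᵃᵗ = 0.9796
Interpolating between 345.9 K and 348.5 K gives T ≈ 347.7 K.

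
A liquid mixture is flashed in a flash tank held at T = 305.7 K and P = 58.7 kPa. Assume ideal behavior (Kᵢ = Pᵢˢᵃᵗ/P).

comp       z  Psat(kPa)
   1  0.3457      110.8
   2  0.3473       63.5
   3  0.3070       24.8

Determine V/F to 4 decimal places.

V/F = 0.4715

Raoult's law: Kᵢ = Pᵢˢᵃᵗ/P = Pᵢˢᵃᵗ/58.7.
  K_1 = 110.8/58.7 = 1.887564, K_2 = 63.5/58.7 = 1.081772, K_3 = 24.8/58.7 = 0.422487
Rachford–Rice: g(V/F) = Σ zᵢ(Kᵢ−1)/(1+V/F(Kᵢ−1)) = 0.
Feasibility: ΣzᵢKᵢ = 1.1579, Σzᵢ/Kᵢ = 1.2308 — both > 1, two phases present.
Iterate (Newton) starting at V/F = 0.5:
  V/F = 0.5000: g = -0.00947, g' = -0.3352 → V/F = 0.4717
  V/F = 0.4717: g = -0.00006, g' = -0.3309 → V/F = 0.4715
Converged at V/F = 0.4715.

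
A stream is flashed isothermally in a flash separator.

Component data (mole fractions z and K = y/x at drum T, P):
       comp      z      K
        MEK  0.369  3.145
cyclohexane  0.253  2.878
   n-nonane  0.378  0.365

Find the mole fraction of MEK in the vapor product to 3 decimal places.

y_MEK = 0.430

Rachford–Rice: g(β) = Σ zᵢ(Kᵢ−1)/(1+β(Kᵢ−1)) = 0.
Check two-phase: ΣzᵢKᵢ = 2.027 > 1 and Σzᵢ/Kᵢ = 1.241 > 1, so g(0) = 1.027 > 0 and g(1) = -0.241 < 0.
Iterate (Newton) starting at β = 0.65:
  β = 0.650: g = 0.1358, g' = -0.919 → β = 0.798
  β = 0.798: g = -0.0043, g' = -1.000 → β = 0.793
Converged at β = 0.793.
Compositions from xᵢ = zᵢ/(1+β(Kᵢ−1)), yᵢ = Kᵢxᵢ:
  MEK: x = 0.137, y = 0.430
  cyclohexane: x = 0.102, y = 0.292
  n-nonane: x = 0.762, y = 0.278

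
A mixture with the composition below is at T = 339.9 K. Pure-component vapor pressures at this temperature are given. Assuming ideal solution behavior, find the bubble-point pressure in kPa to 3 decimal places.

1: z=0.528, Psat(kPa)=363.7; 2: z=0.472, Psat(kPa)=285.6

At the bubble point ψ → 0, so ΣzᵢKᵢ = 1 with Kᵢ = Pᵢˢᵃᵗ/P ⇒ P = ΣzᵢPᵢˢᵃᵗ.
P = 0.528·363.7 + 0.472·285.6 = 326.837 kPa

Pbub = 326.837 kPa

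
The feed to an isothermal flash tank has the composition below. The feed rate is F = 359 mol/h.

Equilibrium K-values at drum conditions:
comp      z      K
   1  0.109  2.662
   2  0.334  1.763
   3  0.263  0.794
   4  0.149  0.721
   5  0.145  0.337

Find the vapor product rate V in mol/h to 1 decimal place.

Newton iteration, β⁰ = 0.54:
  β = 0.540: g = 0.0163, g' = -0.366 → β = 0.585
  β = 0.585: g = -0.0001, g' = -0.371 → β = 0.584
Converged at β = 0.584.
Then V = β·F = 0.5842·359 = 209.7 mol/h and L = F − V = 149.3 mol/h.

V = 209.7 mol/h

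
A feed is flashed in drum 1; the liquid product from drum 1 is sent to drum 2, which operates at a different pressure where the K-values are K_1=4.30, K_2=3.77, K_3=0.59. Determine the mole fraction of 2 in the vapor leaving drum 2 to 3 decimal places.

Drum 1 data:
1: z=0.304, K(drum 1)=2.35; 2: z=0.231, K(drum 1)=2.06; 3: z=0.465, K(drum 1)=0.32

y_2 (drum 2) = 0.215

Drum 1:
Iterate (Newton) starting at ψ₁ = 0.5:
  ψ₁ = 0.500: g = -0.0740, g' = -0.802 → ψ₁ = 0.408
  ψ₁ = 0.408: g = -0.0018, g' = -0.769 → ψ₁ = 0.405
Converged at ψ₁ = 0.405.
Drum-1 compositions:
  1: x = 0.196, y = 0.462
  2: x = 0.162, y = 0.333
  3: x = 0.642, y = 0.205
Drum-2 feed = drum-1 liquid: z₂ = (0.1965, 0.1616, 0.6419).
Drum 2:
Material balance + equilibrium reduce to Σ zᵢ(Kᵢ−1)/(1+ψ₂(Kᵢ−1)) = 0.
Feasibility: ΣzᵢKᵢ = 1.833, Σzᵢ/Kᵢ = 1.177 — both > 1, two phases present.
Newton–Raphson from ψ₂ = 0.46:
  ψ₂ = 0.460: g = 0.1299, g' = -0.741 → ψ₂ = 0.635
  ψ₂ = 0.635: g = 0.0157, g' = -0.583 → ψ₂ = 0.662
  ψ₂ = 0.662: g = 0.0002, g' = -0.569 → ψ₂ = 0.663
Converged at ψ₂ = 0.663.
  1: x = 0.062, y = 0.265
  2: x = 0.057, y = 0.215
  3: x = 0.881, y = 0.520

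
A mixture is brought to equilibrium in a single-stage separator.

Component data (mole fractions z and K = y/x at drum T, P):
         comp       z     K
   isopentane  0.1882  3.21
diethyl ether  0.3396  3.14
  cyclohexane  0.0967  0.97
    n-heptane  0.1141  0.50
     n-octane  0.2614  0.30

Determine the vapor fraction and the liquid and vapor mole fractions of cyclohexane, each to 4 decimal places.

ψ = 0.7049, x_cyclohexane = 0.0988, y_cyclohexane = 0.0958

Material balance + equilibrium reduce to Σ zᵢ(Kᵢ−1)/(1+ψ(Kᵢ−1)) = 0.
Feasibility: ΣzᵢKᵢ = 1.8997, Σzᵢ/Kᵢ = 1.3660 — both > 1, two phases present.
Newton iteration, ψ⁰ = 0.5:
  ψ = 0.5000: g = 0.18815, g' = -0.9244 → ψ = 0.7035
  ψ = 0.7035: g = 0.00133, g' = -0.9538 → ψ = 0.7049
Converged at ψ = 0.7049.
Compositions from xᵢ = zᵢ/(1+ψ(Kᵢ−1)), yᵢ = Kᵢxᵢ:
  isopentane: x = 0.0736, y = 0.2362
  diethyl ether: x = 0.1354, y = 0.4251
  cyclohexane: x = 0.0988, y = 0.0958
  n-heptane: x = 0.1762, y = 0.0881
  n-octane: x = 0.5161, y = 0.1548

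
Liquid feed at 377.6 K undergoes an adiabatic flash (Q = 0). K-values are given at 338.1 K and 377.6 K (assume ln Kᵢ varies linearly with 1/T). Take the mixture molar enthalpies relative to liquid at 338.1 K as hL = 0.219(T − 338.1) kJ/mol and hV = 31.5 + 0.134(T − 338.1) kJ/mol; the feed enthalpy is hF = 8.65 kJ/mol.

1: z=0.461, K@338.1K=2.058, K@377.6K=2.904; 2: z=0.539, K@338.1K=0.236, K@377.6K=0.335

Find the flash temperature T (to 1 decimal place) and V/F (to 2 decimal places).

Adiabatic flash: solve Rachford–Rice at each trial T, then check hF = ψ·hV(T) + (1−ψ)·hL(T).
  T = 338.1 K: K = (2.058, 0.236), RR gives ψ = 0.094, H_out = 2.959 kJ/mol
  T = 377.6 K: K = (2.904, 0.335), RR gives ψ = 0.410, H_out = 20.193 kJ/mol
  T = 357.9 K: K = (2.469, 0.284), RR gives ψ = 0.277, H_out = 12.595 kJ/mol
  T = 348.0 K: K = (2.260, 0.260), RR gives ψ = 0.195, H_out = 8.142 kJ/mol
  T = 352.9 K: K = (2.363, 0.272), RR gives ψ = 0.237, H_out = 10.419 kJ/mol
  T = 350.4 K: K = (2.310, 0.265), RR gives ψ = 0.216, H_out = 9.277 kJ/mol
Linear interpolation between T = 348.0 (H_out = 8.142) and T = 350.4 (H_out = 9.277) on hF = 8.65 gives T ≈ 349.1 K, at which ψ = 0.20.

T = 349.1 K, V/F = 0.20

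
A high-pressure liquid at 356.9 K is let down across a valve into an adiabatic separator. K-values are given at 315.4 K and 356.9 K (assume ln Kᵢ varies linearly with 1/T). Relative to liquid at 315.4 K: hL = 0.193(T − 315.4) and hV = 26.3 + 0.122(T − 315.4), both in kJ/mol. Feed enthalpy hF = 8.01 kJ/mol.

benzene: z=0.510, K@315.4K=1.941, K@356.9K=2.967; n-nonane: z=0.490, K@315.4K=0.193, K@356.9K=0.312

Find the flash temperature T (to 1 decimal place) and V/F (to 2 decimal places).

Adiabatic flash: solve Rachford–Rice at each trial T, then check hF = ψ·hV(T) + (1−ψ)·hL(T).
  T = 315.4 K: K = (1.941, 0.193), RR gives ψ = 0.111, H_out = 2.926 kJ/mol
  T = 356.9 K: K = (2.967, 0.312), RR gives ψ = 0.492, H_out = 19.503 kJ/mol
  T = 336.1 K: K = (2.430, 0.249), RR gives ψ = 0.336, H_out = 12.348 kJ/mol
  T = 325.8 K: K = (2.181, 0.220), RR gives ψ = 0.239, H_out = 8.118 kJ/mol
  T = 320.6 K: K = (2.059, 0.206), RR gives ψ = 0.180, H_out = 5.673 kJ/mol
  T = 323.2 K: K = (2.120, 0.213), RR gives ψ = 0.211, H_out = 6.928 kJ/mol
  T = 324.5 K: K = (2.150, 0.217), RR gives ψ = 0.225, H_out = 7.530 kJ/mol
Linear interpolation between T = 324.5 (H_out = 7.530) and T = 325.8 (H_out = 8.118) on hF = 8.01 gives T ≈ 325.6 K, at which ψ = 0.24.

T = 325.6 K, V/F = 0.24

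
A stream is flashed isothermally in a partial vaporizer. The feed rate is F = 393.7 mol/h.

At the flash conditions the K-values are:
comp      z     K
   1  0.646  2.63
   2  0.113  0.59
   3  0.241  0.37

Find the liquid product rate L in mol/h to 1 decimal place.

L = 38.1 mol/h

Material balance + equilibrium reduce to Σ zᵢ(Kᵢ−1)/(1+ψ(Kᵢ−1)) = 0.
Feasibility: ΣzᵢKᵢ = 1.855, Σzᵢ/Kᵢ = 1.089 — both > 1, two phases present.
Newton iteration, ψ⁰ = 0.64:
  ψ = 0.640: g = 0.1981, g' = -0.715 → ψ = 0.917
  ψ = 0.917: g = -0.0119, g' = -0.861 → ψ = 0.903
Converged at ψ = 0.903.
Then V = ψ·F = 0.9033·393.7 = 355.6 mol/h and L = F − V = 38.1 mol/h.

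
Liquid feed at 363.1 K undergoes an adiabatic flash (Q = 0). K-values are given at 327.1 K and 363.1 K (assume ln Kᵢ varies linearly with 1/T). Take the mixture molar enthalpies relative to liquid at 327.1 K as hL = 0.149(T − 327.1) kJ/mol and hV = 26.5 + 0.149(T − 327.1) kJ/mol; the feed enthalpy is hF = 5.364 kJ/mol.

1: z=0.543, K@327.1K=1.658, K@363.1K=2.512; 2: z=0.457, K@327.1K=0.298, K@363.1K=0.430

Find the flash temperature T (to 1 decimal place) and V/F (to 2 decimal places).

T = 331.3 K, V/F = 0.18

Adiabatic flash: solve Rachford–Rice at each trial T, then check hF = ψ·hV(T) + (1−ψ)·hL(T).
  T = 327.1 K: K = (1.658, 0.298), RR gives ψ = 0.079, H_out = 2.093 kJ/mol
  T = 363.1 K: K = (2.512, 0.430), RR gives ψ = 0.650, H_out = 22.599 kJ/mol
  T = 345.1 K: K = (2.063, 0.361), RR gives ψ = 0.420, H_out = 13.823 kJ/mol
  T = 336.1 K: K = (1.855, 0.329), RR gives ψ = 0.275, H_out = 8.620 kJ/mol
  T = 331.6 K: K = (1.755, 0.313), RR gives ψ = 0.185, H_out = 5.586 kJ/mol
  T = 329.4 K: K = (1.707, 0.306), RR gives ψ = 0.136, H_out = 3.947 kJ/mol
Linear interpolation between T = 329.4 (H_out = 3.947) and T = 331.6 (H_out = 5.586) on hF = 5.364 gives T ≈ 331.3 K, at which ψ = 0.18.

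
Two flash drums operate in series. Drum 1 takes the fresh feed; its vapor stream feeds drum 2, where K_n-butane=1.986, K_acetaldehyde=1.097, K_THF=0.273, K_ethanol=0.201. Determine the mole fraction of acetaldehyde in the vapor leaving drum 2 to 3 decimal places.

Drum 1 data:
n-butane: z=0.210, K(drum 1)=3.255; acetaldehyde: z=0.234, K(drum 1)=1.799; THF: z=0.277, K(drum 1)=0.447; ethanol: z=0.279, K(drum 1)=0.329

Drum 1:
Newton–Raphson from ψ₁ = 0.5:
  ψ₁ = 0.500: g = -0.1373, g' = -0.759 → ψ₁ = 0.319
Converged at ψ₁ = 0.319.
Drum-1 compositions:
  n-butane: x = 0.122, y = 0.397
  acetaldehyde: x = 0.186, y = 0.335
  THF: x = 0.336, y = 0.150
  ethanol: x = 0.355, y = 0.117
Drum-2 feed = drum-1 vapor: z₂ = (0.3974, 0.3354, 0.1504, 0.1168).
Drum 2:
Rachford–Rice: g(ψ₂) = Σ zᵢ(Kᵢ−1)/(1+ψ₂(Kᵢ−1)) = 0.
Feasibility: ΣzᵢKᵢ = 1.222, Σzᵢ/Kᵢ = 1.638 — both > 1, two phases present.
Newton iteration, ψ₂⁰ = 0.5:
  ψ₂ = 0.500: g = -0.0337, g' = -0.579 → ψ₂ = 0.442
  ψ₂ = 0.442: g = -0.0012, g' = -0.541 → ψ₂ = 0.440
Converged at ψ₂ = 0.440.
  n-butane: x = 0.277, y = 0.551
  acetaldehyde: x = 0.322, y = 0.353
  THF: x = 0.221, y = 0.060
  ethanol: x = 0.180, y = 0.036

y_acetaldehyde (drum 2) = 0.353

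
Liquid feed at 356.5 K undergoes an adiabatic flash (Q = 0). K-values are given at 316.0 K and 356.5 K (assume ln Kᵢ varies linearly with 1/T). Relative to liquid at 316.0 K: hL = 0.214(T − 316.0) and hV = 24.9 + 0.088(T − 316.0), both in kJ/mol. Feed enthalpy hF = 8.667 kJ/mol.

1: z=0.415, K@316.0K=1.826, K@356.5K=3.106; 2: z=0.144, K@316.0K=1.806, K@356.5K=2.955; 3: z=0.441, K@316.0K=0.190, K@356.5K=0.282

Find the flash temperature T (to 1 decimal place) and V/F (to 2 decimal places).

Adiabatic flash: solve Rachford–Rice at each trial T, then check hF = ψ·hV(T) + (1−ψ)·hL(T).
  T = 316.0 K: K = (1.826, 1.806, 0.190), RR gives ψ = 0.153, H_out = 3.806 kJ/mol
  T = 356.5 K: K = (3.106, 2.955, 0.282), RR gives ψ = 0.565, H_out = 19.854 kJ/mol
  T = 336.2 K: K = (2.418, 2.343, 0.234), RR gives ψ = 0.415, H_out = 13.591 kJ/mol
  T = 326.1 K: K = (2.111, 2.065, 0.212), RR gives ψ = 0.308, H_out = 9.432 kJ/mol
  T = 321.1 K: K = (1.967, 1.935, 0.201), RR gives ψ = 0.239, H_out = 6.897 kJ/mol
  T = 323.6 K: K = (2.038, 2.000, 0.206), RR gives ψ = 0.275, H_out = 8.215 kJ/mol
  T = 324.9 K: K = (2.076, 2.034, 0.209), RR gives ψ = 0.292, H_out = 8.859 kJ/mol
Linear interpolation between T = 323.6 (H_out = 8.215) and T = 324.9 (H_out = 8.859) on hF = 8.667 gives T ≈ 324.5 K, at which ψ = 0.29.

T = 324.5 K, V/F = 0.29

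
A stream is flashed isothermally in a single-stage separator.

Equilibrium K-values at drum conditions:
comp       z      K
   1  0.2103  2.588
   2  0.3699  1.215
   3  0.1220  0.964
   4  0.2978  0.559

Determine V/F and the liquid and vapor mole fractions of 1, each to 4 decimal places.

Rachford–Rice: g(V/F) = Σ zᵢ(Kᵢ−1)/(1+V/F(Kᵢ−1)) = 0.
Check two-phase: ΣzᵢKᵢ = 1.2778 > 1 and Σzᵢ/Kᵢ = 1.0450 > 1, so g(0) = 0.2778 > 0 and g(1) = -0.0450 < 0.
Iterate (Newton) starting at V/F = 0.5:
  V/F = 0.5000: g = 0.08501, g' = -0.2742 → V/F = 0.8100
  V/F = 0.8100: g = 0.00496, g' = -0.2542 → V/F = 0.8295
Converged at V/F = 0.8295.
Compositions from xᵢ = zᵢ/(1+V/F(Kᵢ−1)), yᵢ = Kᵢxᵢ:
  1: x = 0.0908, y = 0.2349
  2: x = 0.3139, y = 0.3814
  3: x = 0.1258, y = 0.1212
  4: x = 0.4696, y = 0.2625

V/F = 0.8295, x_1 = 0.0908, y_1 = 0.2349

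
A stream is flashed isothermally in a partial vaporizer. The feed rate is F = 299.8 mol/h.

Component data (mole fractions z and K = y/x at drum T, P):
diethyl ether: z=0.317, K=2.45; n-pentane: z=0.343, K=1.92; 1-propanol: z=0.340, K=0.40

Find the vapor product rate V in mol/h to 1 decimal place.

V = 240.8 mol/h

Material balance + equilibrium reduce to Σ zᵢ(Kᵢ−1)/(1+V/F(Kᵢ−1)) = 0.
g(0) = ΣzᵢKᵢ − 1 = 0.571 and g(1) = 1 − Σzᵢ/Kᵢ = -0.158, so a root lies in (0, 1).
Newton–Raphson from V/F = 0.31:
  V/F = 0.310: g = 0.3120, g' = -0.678 → V/F = 0.770
  V/F = 0.770: g = 0.0224, g' = -0.671 → V/F = 0.804
  V/F = 0.804: g = -0.0004, g' = -0.695 → V/F = 0.803
Converged at V/F = 0.803.
Then V = V/F·F = 0.8033·299.8 = 240.8 mol/h and L = F − V = 59.0 mol/h.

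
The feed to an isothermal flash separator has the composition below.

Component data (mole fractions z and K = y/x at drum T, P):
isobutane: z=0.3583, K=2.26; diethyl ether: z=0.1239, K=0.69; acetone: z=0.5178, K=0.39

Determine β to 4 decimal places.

Material balance + equilibrium reduce to Σ zᵢ(Kᵢ−1)/(1+β(Kᵢ−1)) = 0.
Feasibility: ΣzᵢKᵢ = 1.0972, Σzᵢ/Kᵢ = 1.6658 — both > 1, two phases present.
Newton–Raphson from β = 0.66:
  β = 0.6600: g = -0.33053, g' = -0.7283 → β = 0.2061
  β = 0.2061: g = -0.04394, g' = -0.6241 → β = 0.1357
  β = 0.1357: g = 0.00106, g' = -0.6568 → β = 0.1373
Converged at β = 0.1373.

β = 0.1373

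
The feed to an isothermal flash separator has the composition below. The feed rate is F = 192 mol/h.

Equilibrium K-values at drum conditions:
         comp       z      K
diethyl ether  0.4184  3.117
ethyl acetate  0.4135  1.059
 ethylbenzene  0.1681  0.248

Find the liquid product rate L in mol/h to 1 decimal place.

Rachford–Rice: g(β) = Σ zᵢ(Kᵢ−1)/(1+β(Kᵢ−1)) = 0.
Feasibility: ΣzᵢKᵢ = 1.7837, Σzᵢ/Kᵢ = 1.2025 — both > 1, two phases present.
Newton–Raphson from β = 0.5:
  β = 0.5000: g = 0.25141, g' = -0.6880 → β = 0.8654
  β = 0.8654: g = -0.02602, g' = -1.0146 → β = 0.8398
  β = 0.8398: g = -0.00093, g' = -0.9444 → β = 0.8388
Converged at β = 0.8388.
Then V = β·F = 0.8388·192 = 161.0 mol/h and L = F − V = 31.0 mol/h.

L = 31.0 mol/h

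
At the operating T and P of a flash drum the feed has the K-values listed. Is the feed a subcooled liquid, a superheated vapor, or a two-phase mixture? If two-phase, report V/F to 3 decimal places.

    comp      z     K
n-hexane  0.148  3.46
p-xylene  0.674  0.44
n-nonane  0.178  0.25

subcooled liquid

ΣzᵢKᵢ = 0.853; Σzᵢ/Kᵢ = 2.287.
Since ΣzᵢKᵢ < 1 the mixture is below its bubble point — single liquid phase.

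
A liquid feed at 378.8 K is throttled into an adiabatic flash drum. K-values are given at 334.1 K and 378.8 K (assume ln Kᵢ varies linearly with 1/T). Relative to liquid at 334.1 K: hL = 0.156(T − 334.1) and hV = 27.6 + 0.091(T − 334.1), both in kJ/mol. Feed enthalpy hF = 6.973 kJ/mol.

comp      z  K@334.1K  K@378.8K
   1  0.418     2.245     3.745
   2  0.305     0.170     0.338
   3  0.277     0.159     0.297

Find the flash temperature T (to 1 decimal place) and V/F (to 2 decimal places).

Adiabatic flash: solve Rachford–Rice at each trial T, then check hF = ψ·hV(T) + (1−ψ)·hL(T).
  T = 334.1 K: K = (2.245, 0.170, 0.159), RR gives ψ = 0.033, H_out = 0.910 kJ/mol
  T = 378.8 K: K = (3.745, 0.338, 0.297), RR gives ψ = 0.401, H_out = 16.878 kJ/mol
  T = 356.5 K: K = (2.948, 0.245, 0.222), RR gives ψ = 0.247, H_out = 9.950 kJ/mol
  T = 345.3 K: K = (2.584, 0.205, 0.189), RR gives ψ = 0.153, H_out = 5.870 kJ/mol
  T = 350.9 K: K = (2.763, 0.225, 0.205), RR gives ψ = 0.203, H_out = 7.989 kJ/mol
  T = 348.1 K: K = (2.673, 0.215, 0.197), RR gives ψ = 0.179, H_out = 6.953 kJ/mol
  T = 349.5 K: K = (2.718, 0.220, 0.201), RR gives ψ = 0.191, H_out = 7.476 kJ/mol
Linear interpolation between T = 348.1 (H_out = 6.953) and T = 349.5 (H_out = 7.476) on hF = 6.973 gives T ≈ 348.2 K, at which ψ = 0.18.

T = 348.2 K, V/F = 0.18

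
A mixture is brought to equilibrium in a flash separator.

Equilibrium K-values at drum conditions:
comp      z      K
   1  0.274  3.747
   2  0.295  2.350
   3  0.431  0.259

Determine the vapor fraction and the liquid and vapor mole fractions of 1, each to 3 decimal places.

Material balance + equilibrium reduce to Σ zᵢ(Kᵢ−1)/(1+ψ(Kᵢ−1)) = 0.
Check two-phase: ΣzᵢKᵢ = 1.832 > 1 and Σzᵢ/Kᵢ = 1.863 > 1, so g(0) = 0.832 > 0 and g(1) = -0.863 < 0.
Newton iteration, ψ⁰ = 0.5:
  ψ = 0.500: g = 0.0475, g' = -1.156 → ψ = 0.541
Converged at ψ = 0.541.
Compositions from xᵢ = zᵢ/(1+ψ(Kᵢ−1)), yᵢ = Kᵢxᵢ:
  1: x = 0.110, y = 0.413
  2: x = 0.171, y = 0.401
  3: x = 0.719, y = 0.186

ψ = 0.541, x_1 = 0.110, y_1 = 0.413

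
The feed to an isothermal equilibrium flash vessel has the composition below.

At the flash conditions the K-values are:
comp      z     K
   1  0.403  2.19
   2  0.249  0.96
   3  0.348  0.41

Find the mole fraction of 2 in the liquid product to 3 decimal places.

x_2 = 0.254

Newton–Raphson from β = 0.5:
  β = 0.500: g = -0.0007, g' = -0.468 → β = 0.498
Converged at β = 0.498.
Compositions from xᵢ = zᵢ/(1+β(Kᵢ−1)), yᵢ = Kᵢxᵢ:
  1: x = 0.253, y = 0.554
  2: x = 0.254, y = 0.244
  3: x = 0.493, y = 0.202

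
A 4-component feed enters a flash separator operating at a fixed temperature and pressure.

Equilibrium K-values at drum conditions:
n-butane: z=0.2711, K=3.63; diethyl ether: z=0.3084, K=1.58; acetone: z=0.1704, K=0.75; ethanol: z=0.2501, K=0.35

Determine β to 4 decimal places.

Newton iteration, β⁰ = 0.52:
  β = 0.5200: g = 0.14404, g' = -0.6509 → β = 0.7413
  β = 0.7413: g = 0.00080, g' = -0.6759 → β = 0.7425
Converged at β = 0.7425.

β = 0.7425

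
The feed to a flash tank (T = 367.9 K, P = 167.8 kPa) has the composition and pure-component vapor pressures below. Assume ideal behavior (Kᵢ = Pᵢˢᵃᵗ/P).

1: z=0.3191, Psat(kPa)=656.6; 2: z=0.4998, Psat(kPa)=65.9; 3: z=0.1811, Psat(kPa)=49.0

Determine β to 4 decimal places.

Raoult's law: Kᵢ = Pᵢˢᵃᵗ/P = Pᵢˢᵃᵗ/167.8.
  K_1 = 656.6/167.8 = 3.912992, K_2 = 65.9/167.8 = 0.392729, K_3 = 49.0/167.8 = 0.292014
Let β = V/F and solve Σ zᵢ(Kᵢ−1)/(1+β(Kᵢ−1)) = 0.
g(0) = ΣzᵢKᵢ − 1 = 0.4978 and g(1) = 1 − Σzᵢ/Kᵢ = -0.9744, so a root lies in (0, 1).
Newton–Raphson from β = 0.5:
  β = 0.5000: g = -0.25593, g' = -1.0463 → β = 0.2554
  β = 0.2554: g = 0.01725, g' = -1.2837 → β = 0.2688
  β = 0.2688: g = 0.00021, g' = -1.2533 → β = 0.2690
Converged at β = 0.2690.

β = 0.2690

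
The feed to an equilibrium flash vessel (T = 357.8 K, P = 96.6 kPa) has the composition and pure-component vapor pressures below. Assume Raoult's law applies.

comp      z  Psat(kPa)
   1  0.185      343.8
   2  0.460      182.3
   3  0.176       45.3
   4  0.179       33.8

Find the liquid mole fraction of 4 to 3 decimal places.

Raoult's law: Kᵢ = Pᵢˢᵃᵗ/P = Pᵢˢᵃᵗ/96.6.
  K_1 = 343.8/96.6 = 3.55901, K_2 = 182.3/96.6 = 1.88716, K_3 = 45.3/96.6 = 0.46894, K_4 = 33.8/96.6 = 0.34990
Material balance + equilibrium reduce to Σ zᵢ(Kᵢ−1)/(1+ψ(Kᵢ−1)) = 0.
g(0) = ΣzᵢKᵢ − 1 = 0.672 and g(1) = 1 − Σzᵢ/Kᵢ = -0.183, so a root lies in (0, 1).
Newton iteration, ψ⁰ = 0.47:
  ψ = 0.470: g = 0.2108, g' = -0.675 → ψ = 0.782
  ψ = 0.782: g = 0.0019, g' = -0.719 → ψ = 0.785
Converged at ψ = 0.785.
Compositions from xᵢ = zᵢ/(1+ψ(Kᵢ−1)), yᵢ = Kᵢxᵢ:
  1: x = 0.061, y = 0.219
  2: x = 0.271, y = 0.512
  3: x = 0.302, y = 0.142
  4: x = 0.366, y = 0.128

x_4 = 0.366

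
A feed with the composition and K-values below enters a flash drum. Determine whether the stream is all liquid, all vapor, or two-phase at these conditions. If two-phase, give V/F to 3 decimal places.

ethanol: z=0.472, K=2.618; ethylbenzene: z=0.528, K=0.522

two-phase, V/F = 0.661

ΣzᵢKᵢ = 1.511; Σzᵢ/Kᵢ = 1.192.
Both exceed 1, so a two-phase solution exists.
Material balance + equilibrium reduce to Σ zᵢ(Kᵢ−1)/(1+ψ(Kᵢ−1)) = 0.
Newton–Raphson from ψ = 0.66:
  ψ = 0.660: g = 0.0006, g' = -0.546 → ψ = 0.661
Converged at ψ = 0.661.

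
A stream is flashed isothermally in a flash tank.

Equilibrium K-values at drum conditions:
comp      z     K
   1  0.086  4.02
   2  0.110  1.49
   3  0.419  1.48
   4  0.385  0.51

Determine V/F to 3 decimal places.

Material balance + equilibrium reduce to Σ zᵢ(Kᵢ−1)/(1+V/F(Kᵢ−1)) = 0.
g(0) = ΣzᵢKᵢ − 1 = 0.326 and g(1) = 1 − Σzᵢ/Kᵢ = -0.133, so a root lies in (0, 1).
Iterate (Newton) starting at V/F = 0.5:
  V/F = 0.500: g = 0.0591, g' = -0.366 → V/F = 0.661
  V/F = 0.661: g = 0.0010, g' = -0.360 → V/F = 0.664
Converged at V/F = 0.664.

V/F = 0.664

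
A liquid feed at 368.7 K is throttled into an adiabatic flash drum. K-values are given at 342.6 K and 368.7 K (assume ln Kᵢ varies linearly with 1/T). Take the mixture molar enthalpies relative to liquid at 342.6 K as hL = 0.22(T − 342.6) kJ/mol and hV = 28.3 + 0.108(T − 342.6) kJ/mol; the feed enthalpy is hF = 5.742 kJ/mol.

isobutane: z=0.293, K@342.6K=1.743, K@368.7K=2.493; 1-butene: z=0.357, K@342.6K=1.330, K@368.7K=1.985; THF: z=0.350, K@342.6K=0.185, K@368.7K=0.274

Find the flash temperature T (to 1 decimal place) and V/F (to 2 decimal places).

T = 345.0 K, V/F = 0.19

Adiabatic flash: solve Rachford–Rice at each trial T, then check hF = ψ·hV(T) + (1−ψ)·hL(T).
  T = 342.6 K: K = (1.743, 1.330, 0.185), RR gives ψ = 0.113, H_out = 3.212 kJ/mol
  T = 368.7 K: K = (2.493, 1.985, 0.274), RR gives ψ = 0.602, H_out = 21.012 kJ/mol
  T = 355.6 K: K = (2.097, 1.636, 0.227), RR gives ψ = 0.417, H_out = 14.066 kJ/mol
  T = 349.1 K: K = (1.915, 1.478, 0.205), RR gives ψ = 0.290, H_out = 9.432 kJ/mol
  T = 345.9 K: K = (1.829, 1.404, 0.195), RR gives ψ = 0.211, H_out = 6.631 kJ/mol
  T = 344.2 K: K = (1.784, 1.365, 0.190), RR gives ψ = 0.163, H_out = 4.948 kJ/mol
Linear interpolation between T = 344.2 (H_out = 4.948) and T = 345.9 (H_out = 6.631) on hF = 5.742 gives T ≈ 345.0 K, at which ψ = 0.19.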